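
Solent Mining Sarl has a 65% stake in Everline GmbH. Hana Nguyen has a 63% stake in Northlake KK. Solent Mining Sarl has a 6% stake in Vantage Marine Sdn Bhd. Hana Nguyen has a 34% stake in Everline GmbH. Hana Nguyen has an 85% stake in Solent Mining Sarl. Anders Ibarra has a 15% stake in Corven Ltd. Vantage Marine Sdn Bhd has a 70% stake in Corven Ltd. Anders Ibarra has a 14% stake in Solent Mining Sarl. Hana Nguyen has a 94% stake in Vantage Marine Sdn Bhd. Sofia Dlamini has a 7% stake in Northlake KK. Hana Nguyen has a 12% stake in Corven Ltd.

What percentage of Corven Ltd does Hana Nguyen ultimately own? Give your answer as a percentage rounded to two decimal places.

81.37%

Hana reaches Corven along 3 paths.
Via Solent → Vantage: 85% × 6% × 70% = 3.57%.
Via Vantage: 94% × 70% = 65.8%.
Direct stake: 12% = 12%.
Total: 3.57% + 65.8% + 12% = 81.37%.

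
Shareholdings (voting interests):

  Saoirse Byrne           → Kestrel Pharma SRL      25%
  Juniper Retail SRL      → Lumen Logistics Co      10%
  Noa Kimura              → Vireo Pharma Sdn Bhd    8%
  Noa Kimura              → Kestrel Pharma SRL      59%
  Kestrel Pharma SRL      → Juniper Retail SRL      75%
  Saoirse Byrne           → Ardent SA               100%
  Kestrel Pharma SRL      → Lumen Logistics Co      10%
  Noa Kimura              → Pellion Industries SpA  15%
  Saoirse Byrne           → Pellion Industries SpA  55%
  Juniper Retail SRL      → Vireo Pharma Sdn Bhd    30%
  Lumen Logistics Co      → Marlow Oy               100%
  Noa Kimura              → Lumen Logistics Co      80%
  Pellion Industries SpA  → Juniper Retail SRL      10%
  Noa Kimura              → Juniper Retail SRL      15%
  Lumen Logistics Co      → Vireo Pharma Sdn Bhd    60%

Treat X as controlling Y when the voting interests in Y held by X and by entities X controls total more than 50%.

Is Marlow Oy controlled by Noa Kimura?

Noa holds 59% of Kestrel, so Noa controls Kestrel.
Kestrel and Noa together hold 75% + 15% = 90% of Juniper, so Noa controls Juniper.
Kestrel and Noa and Juniper together hold 10% + 80% + 10% = 100% of Lumen, so Noa controls Lumen.
Lumen holds 100% of Marlow, so Noa controls Marlow.

Yes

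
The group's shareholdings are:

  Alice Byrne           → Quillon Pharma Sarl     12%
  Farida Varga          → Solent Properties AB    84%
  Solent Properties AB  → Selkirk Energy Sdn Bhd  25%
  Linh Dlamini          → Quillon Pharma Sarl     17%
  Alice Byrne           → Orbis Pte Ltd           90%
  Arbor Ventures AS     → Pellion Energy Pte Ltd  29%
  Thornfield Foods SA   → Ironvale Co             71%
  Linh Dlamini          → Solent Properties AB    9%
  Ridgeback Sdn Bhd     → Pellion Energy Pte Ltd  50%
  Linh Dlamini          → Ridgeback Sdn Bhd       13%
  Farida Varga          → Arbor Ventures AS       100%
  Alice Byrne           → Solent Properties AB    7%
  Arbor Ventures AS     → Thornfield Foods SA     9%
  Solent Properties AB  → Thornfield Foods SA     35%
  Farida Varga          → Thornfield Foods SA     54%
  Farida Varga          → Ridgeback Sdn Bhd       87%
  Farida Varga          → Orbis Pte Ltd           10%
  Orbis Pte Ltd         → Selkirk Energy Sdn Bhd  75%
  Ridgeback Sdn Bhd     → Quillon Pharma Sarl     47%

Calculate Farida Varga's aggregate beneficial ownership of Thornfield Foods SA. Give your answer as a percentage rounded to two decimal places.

Farida reaches Thornfield along 3 paths.
Direct stake: 54% = 54%.
Via Solent: 84% × 35% = 29.4%.
Via Arbor: 100% × 9% = 9%.
Total: 54% + 29.4% + 9% = 92.4%.
Rounded: 92.40%.

92.40%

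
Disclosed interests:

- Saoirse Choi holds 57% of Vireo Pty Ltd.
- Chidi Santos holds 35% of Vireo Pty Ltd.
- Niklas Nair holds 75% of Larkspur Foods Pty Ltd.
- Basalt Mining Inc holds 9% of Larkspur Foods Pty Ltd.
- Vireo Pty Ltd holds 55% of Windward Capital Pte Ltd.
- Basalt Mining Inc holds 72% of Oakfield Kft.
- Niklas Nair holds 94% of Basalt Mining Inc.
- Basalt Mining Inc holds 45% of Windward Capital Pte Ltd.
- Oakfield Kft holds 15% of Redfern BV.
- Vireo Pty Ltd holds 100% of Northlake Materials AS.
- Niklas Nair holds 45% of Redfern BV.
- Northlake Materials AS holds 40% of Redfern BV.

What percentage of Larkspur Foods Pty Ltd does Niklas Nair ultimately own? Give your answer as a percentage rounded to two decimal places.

Niklas reaches Larkspur along 2 paths.
Via Basalt: 94% × 9% = 8.46%.
Direct stake: 75% = 75%.
Total: 8.46% + 75% = 83.46%.

83.46%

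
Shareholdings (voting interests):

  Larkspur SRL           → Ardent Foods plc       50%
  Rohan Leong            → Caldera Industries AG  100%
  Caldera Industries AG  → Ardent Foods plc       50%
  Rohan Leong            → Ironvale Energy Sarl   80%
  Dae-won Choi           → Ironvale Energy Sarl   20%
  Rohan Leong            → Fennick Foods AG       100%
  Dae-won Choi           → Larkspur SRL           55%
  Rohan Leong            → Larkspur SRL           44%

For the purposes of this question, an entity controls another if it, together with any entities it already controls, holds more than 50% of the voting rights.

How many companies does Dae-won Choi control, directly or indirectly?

Dae-won holds 55% of Larkspur, so Dae-won controls Larkspur.
No other company's threshold is met.
Dae-won controls 1 company.

1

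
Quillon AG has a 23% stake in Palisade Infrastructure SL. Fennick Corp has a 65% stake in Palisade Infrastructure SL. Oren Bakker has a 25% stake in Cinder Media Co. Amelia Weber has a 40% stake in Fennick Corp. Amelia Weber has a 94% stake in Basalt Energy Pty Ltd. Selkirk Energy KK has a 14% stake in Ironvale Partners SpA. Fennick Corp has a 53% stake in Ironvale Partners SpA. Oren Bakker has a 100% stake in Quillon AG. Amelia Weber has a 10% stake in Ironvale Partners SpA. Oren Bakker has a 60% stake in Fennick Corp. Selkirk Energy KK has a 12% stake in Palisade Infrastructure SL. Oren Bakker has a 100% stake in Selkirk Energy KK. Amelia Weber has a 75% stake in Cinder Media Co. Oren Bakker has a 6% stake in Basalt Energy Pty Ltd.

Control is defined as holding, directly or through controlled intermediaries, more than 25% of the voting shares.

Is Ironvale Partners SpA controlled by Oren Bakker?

Yes

Oren holds 100% of Selkirk, so Oren controls Selkirk.
Oren holds 60% of Fennick, so Oren controls Fennick.
Fennick and Selkirk together hold 53% + 14% = 67% of Ironvale, so Oren controls Ironvale.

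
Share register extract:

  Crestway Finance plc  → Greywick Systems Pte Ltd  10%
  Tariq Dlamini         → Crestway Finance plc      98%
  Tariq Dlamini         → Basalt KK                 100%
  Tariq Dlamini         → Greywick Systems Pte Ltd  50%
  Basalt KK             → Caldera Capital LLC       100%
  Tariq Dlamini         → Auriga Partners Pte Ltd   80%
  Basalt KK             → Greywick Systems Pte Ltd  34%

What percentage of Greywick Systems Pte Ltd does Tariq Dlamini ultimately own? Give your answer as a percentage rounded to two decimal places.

93.80%

Tariq reaches Greywick along 3 paths.
Via Crestway: 98% × 10% = 9.8%.
Via Basalt: 100% × 34% = 34%.
Direct stake: 50% = 50%.
Total: 9.8% + 34% + 50% = 93.8%.
Rounded: 93.80%.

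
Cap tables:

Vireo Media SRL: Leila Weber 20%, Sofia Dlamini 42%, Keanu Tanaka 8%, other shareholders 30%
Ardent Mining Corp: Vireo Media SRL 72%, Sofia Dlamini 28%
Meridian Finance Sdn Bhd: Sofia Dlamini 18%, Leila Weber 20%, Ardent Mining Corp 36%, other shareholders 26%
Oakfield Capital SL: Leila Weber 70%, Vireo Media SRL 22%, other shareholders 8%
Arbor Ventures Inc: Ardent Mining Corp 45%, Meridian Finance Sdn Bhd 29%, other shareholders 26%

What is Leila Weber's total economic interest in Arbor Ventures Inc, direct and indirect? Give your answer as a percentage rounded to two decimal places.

13.78%

Leila reaches Arbor along 3 paths.
Via Vireo → Ardent: 20% × 72% × 45% = 6.48%.
Via Meridian: 20% × 29% = 5.8%.
Via Vireo → Ardent → Meridian: 20% × 72% × 36% × 29% = 1.50336%.
Total: 6.48% + 5.8% + 1.50336% = 13.78336%.
Rounded: 13.78%.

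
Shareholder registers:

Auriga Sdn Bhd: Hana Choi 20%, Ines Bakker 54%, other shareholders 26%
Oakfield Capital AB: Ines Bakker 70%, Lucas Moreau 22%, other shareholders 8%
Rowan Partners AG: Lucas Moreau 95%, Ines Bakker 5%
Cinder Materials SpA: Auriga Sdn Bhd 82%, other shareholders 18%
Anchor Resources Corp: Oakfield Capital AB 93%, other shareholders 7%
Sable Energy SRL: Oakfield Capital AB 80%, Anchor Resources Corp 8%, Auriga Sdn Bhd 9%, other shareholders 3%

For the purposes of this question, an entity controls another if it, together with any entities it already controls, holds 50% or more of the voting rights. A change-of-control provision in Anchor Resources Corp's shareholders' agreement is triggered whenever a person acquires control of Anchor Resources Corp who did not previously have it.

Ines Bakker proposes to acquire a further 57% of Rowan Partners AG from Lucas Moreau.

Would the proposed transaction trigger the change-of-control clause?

No

The purchase adds only to Ines's holdings (Lucas's stake shrinks), so Ines is the only person who could newly come to control Anchor.
Ines holds 70% of Oakfield, so Ines controls Oakfield.
Oakfield holds 93% of Anchor, so Ines controls Anchor.
So Ines already controls Anchor before the transaction.
After the purchase, Ines's direct stake in Rowan rises to 5% + 57% = 62%, and Lucas's stake falls to 38%.
Ines controlled Anchor already, so this is not a new person acquiring control; every other person's position is unchanged or reduced.
No new person acquires control, so the clause is not triggered.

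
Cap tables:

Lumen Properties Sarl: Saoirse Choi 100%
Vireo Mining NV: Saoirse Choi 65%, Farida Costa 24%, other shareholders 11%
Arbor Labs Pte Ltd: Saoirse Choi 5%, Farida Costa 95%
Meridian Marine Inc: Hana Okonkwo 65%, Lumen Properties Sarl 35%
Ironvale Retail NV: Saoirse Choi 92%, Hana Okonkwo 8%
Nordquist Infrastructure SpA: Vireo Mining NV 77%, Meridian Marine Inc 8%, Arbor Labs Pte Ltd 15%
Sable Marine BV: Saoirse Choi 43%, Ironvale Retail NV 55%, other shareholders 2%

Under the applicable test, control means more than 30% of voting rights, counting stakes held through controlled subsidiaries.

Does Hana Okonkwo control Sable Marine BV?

Hana holds 65% of Meridian, so Hana controls Meridian.
Neither Hana nor any entity Hana controls holds any voting interest in Sable.
So Hana does not control Sable.

No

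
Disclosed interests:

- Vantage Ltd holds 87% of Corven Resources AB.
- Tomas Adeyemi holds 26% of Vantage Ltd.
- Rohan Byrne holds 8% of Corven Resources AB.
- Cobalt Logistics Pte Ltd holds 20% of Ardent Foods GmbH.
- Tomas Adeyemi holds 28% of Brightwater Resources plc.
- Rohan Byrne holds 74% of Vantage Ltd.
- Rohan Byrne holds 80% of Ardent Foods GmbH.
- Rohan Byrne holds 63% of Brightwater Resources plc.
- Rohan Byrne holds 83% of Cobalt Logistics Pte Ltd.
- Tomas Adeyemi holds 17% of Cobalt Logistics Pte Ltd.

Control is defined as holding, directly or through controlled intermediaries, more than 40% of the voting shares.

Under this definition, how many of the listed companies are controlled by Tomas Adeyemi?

0

Tomas's largest direct stake is 28% in Brightwater, which does not meet the threshold.
Tomas controls 0 companies.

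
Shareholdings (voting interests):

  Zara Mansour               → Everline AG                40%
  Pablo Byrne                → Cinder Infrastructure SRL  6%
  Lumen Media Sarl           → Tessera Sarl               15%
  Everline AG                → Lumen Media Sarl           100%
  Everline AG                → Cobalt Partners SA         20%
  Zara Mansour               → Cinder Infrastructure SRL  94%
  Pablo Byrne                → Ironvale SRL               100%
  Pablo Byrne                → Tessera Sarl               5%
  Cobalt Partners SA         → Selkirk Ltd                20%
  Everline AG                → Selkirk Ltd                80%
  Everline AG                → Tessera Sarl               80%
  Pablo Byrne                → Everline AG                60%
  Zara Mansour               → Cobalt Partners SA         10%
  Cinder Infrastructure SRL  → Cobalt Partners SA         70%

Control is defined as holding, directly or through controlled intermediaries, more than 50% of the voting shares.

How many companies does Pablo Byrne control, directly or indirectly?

Pablo holds 60% of Everline, so Pablo controls Everline.
Everline holds 100% of Lumen, so Pablo controls Lumen.
Everline holds 80% of Selkirk, so Pablo controls Selkirk.
Pablo holds 100% of Ironvale, so Pablo controls Ironvale.
Everline and Lumen and Pablo together hold 80% + 15% + 5% = 100% of Tessera, so Pablo controls Tessera.
No other company's threshold is met.
Pablo controls 5 companies.

5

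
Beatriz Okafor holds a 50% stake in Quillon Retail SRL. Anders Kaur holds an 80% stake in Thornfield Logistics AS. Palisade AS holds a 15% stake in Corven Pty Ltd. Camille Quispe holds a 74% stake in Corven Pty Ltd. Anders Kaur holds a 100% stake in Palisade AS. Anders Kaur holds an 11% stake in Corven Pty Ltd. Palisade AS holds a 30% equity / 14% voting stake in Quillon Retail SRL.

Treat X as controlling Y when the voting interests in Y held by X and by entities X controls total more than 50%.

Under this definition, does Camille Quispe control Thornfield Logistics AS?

Camille holds 74% of Corven, so Camille controls Corven.
Neither Camille nor any entity Camille controls holds any voting interest in Thornfield.
So Camille does not control Thornfield.

No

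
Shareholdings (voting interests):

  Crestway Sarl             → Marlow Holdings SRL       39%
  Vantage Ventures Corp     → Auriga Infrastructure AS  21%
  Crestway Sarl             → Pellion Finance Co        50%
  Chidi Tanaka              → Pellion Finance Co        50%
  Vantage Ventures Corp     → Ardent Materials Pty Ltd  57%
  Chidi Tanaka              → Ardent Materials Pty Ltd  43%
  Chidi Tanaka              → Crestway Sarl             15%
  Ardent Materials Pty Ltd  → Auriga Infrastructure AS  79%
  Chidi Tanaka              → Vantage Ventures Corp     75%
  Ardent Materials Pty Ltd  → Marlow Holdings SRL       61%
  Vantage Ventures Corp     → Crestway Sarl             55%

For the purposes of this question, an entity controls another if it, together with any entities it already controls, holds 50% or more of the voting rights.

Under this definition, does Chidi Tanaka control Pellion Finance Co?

Yes

Chidi holds 75% of Vantage, so Chidi controls Vantage.
Vantage and Chidi together hold 55% + 15% = 70% of Crestway, so Chidi controls Crestway.
Chidi and Crestway together hold 50% + 50% = 100% of Pellion, so Chidi controls Pellion.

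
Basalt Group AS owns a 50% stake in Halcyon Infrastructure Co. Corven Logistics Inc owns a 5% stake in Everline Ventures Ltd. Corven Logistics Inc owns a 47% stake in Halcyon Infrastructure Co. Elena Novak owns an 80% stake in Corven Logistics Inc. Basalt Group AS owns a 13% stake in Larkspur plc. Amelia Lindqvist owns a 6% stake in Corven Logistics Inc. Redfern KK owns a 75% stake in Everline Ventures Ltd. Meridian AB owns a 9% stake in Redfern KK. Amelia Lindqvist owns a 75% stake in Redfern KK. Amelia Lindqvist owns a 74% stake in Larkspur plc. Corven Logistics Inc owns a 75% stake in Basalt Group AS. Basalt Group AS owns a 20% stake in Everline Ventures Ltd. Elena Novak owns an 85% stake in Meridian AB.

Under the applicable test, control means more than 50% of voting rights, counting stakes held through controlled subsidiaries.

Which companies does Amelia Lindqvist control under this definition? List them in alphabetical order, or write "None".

Amelia holds 75% of Redfern, so Amelia controls Redfern.
Redfern holds 75% of Everline, so Amelia controls Everline.
Amelia holds 74% of Larkspur, so Amelia controls Larkspur.
No other company's threshold is met.

Everline Ventures Ltd, Larkspur plc, Redfern KK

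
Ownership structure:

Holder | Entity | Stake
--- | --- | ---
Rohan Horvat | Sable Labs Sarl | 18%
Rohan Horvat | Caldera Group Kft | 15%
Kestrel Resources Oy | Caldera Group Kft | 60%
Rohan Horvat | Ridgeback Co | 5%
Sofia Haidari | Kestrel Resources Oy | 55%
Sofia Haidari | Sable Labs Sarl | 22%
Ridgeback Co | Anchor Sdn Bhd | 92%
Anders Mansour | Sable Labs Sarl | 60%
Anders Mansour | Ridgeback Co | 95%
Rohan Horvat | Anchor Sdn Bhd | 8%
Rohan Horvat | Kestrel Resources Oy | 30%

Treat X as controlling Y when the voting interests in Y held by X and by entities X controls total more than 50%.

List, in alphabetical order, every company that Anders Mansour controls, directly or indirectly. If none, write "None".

Anders holds 60% of Sable, so Anders controls Sable.
Anders holds 95% of Ridgeback, so Anders controls Ridgeback.
Ridgeback holds 92% of Anchor, so Anders controls Anchor.
No other company's threshold is met.

Anchor Sdn Bhd, Ridgeback Co, Sable Labs Sarl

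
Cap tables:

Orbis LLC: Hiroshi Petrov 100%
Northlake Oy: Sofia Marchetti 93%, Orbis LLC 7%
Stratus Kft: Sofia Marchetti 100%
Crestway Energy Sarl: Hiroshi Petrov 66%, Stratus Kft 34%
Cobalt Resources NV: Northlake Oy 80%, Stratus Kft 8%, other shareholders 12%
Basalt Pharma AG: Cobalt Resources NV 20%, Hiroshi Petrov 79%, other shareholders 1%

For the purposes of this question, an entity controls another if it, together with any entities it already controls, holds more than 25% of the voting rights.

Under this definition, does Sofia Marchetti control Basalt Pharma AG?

Sofia holds 93% of Northlake, so Sofia controls Northlake.
Sofia holds 100% of Stratus, so Sofia controls Stratus.
Stratus holds 34% of Crestway, so Sofia controls Crestway.
Northlake and Stratus together hold 80% + 8% = 88% of Cobalt, so Sofia controls Cobalt.
In Basalt, Sofia's side holds only 20%, not > 25%.
So Sofia does not control Basalt.

No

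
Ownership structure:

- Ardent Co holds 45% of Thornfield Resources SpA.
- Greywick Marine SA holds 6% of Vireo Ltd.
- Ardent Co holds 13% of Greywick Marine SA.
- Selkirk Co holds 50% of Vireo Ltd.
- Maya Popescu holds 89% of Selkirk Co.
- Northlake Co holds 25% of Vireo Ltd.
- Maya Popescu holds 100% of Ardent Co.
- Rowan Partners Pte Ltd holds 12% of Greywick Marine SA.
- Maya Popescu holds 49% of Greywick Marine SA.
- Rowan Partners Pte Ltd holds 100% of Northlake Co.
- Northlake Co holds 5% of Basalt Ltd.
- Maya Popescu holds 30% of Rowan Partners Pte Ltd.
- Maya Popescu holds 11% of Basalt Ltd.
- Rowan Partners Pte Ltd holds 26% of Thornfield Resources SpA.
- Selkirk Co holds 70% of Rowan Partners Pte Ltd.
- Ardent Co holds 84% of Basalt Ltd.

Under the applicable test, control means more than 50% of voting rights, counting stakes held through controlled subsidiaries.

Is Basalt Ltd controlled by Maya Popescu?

Yes

Maya holds 100% of Ardent, so Maya controls Ardent.
Maya holds 89% of Selkirk, so Maya controls Selkirk.
Selkirk and Maya together hold 70% + 30% = 100% of Rowan, so Maya controls Rowan.
Rowan holds 100% of Northlake, so Maya controls Northlake.
Ardent and Maya and Northlake together hold 84% + 11% + 5% = 100% of Basalt, so Maya controls Basalt.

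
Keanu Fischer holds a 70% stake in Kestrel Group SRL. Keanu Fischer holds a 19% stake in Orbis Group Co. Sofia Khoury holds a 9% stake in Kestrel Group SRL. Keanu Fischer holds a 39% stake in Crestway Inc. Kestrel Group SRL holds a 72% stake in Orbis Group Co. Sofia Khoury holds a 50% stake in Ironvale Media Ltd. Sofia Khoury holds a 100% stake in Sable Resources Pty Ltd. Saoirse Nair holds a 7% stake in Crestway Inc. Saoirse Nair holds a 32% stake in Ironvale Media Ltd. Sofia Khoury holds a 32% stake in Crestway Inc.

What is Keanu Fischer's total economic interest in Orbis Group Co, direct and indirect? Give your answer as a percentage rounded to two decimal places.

69.40%

Keanu reaches Orbis along 2 paths.
Via Kestrel: 70% × 72% = 50.4%.
Direct stake: 19% = 19%.
Total: 50.4% + 19% = 69.4%.
Rounded: 69.40%.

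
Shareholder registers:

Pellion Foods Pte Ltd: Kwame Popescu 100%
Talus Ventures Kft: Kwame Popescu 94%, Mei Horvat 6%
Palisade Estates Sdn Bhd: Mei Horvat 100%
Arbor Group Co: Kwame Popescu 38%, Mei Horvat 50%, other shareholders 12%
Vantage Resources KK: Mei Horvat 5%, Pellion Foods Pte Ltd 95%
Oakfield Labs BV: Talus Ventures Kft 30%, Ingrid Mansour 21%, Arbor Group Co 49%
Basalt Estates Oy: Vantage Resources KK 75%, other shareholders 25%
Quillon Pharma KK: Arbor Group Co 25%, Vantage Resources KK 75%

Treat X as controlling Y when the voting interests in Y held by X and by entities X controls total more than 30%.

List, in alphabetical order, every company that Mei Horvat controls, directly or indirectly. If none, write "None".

Mei holds 100% of Palisade, so Mei controls Palisade.
Mei holds 50% of Arbor, so Mei controls Arbor.
Arbor holds 49% of Oakfield, so Mei controls Oakfield.
No other company's threshold is met.

Arbor Group Co, Oakfield Labs BV, Palisade Estates Sdn Bhd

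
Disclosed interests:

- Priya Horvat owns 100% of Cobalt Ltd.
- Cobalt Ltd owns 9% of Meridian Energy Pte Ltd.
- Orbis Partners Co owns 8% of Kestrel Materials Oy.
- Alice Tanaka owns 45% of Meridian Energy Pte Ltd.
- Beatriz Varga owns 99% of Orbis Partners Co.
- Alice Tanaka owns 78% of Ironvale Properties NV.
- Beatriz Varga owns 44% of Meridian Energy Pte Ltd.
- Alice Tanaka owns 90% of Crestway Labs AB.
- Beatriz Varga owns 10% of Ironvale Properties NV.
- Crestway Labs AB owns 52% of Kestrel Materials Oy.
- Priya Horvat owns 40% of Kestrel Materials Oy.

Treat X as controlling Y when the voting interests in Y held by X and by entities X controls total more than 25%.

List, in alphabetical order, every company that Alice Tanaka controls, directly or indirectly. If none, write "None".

Alice holds 90% of Crestway, so Alice controls Crestway.
Alice holds 78% of Ironvale, so Alice controls Ironvale.
Crestway holds 52% of Kestrel, so Alice controls Kestrel.
Alice holds 45% of Meridian, so Alice controls Meridian.
No other company's threshold is met.

Crestway Labs AB, Ironvale Properties NV, Kestrel Materials Oy, Meridian Energy Pte Ltd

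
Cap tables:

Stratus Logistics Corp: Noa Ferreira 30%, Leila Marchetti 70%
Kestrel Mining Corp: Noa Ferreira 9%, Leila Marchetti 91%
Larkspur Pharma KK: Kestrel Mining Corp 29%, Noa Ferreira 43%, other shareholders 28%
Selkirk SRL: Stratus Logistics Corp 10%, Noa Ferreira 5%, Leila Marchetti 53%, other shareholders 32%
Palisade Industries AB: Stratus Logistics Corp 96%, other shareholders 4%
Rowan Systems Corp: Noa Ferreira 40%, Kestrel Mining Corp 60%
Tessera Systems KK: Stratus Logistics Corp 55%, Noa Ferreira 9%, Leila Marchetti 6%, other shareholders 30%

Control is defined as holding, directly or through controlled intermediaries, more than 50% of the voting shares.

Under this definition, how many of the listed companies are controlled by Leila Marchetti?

Leila holds 70% of Stratus, so Leila controls Stratus.
Leila holds 91% of Kestrel, so Leila controls Kestrel.
Stratus and Leila together hold 10% + 53% = 63% of Selkirk, so Leila controls Selkirk.
Stratus holds 96% of Palisade, so Leila controls Palisade.
Kestrel holds 60% of Rowan, so Leila controls Rowan.
Stratus and Leila together hold 55% + 6% = 61% of Tessera, so Leila controls Tessera.
No other company's threshold is met.
Leila controls 6 companies.

6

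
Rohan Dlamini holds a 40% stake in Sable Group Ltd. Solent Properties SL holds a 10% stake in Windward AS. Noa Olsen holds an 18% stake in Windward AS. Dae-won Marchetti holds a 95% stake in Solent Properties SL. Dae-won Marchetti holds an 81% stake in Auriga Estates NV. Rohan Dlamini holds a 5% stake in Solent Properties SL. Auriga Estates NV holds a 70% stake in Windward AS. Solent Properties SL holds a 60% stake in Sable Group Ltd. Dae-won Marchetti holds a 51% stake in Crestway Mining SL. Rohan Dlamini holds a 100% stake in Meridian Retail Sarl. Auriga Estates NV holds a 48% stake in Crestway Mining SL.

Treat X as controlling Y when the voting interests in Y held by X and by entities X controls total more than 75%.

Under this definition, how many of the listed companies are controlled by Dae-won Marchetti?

Dae-won holds 81% of Auriga, so Dae-won controls Auriga.
Dae-won holds 95% of Solent, so Dae-won controls Solent.
Solent and Auriga together hold 10% + 70% = 80% of Windward, so Dae-won controls Windward.
Dae-won and Auriga together hold 51% + 48% = 99% of Crestway, so Dae-won controls Crestway.
No other company's threshold is met.
Dae-won controls 4 companies.

4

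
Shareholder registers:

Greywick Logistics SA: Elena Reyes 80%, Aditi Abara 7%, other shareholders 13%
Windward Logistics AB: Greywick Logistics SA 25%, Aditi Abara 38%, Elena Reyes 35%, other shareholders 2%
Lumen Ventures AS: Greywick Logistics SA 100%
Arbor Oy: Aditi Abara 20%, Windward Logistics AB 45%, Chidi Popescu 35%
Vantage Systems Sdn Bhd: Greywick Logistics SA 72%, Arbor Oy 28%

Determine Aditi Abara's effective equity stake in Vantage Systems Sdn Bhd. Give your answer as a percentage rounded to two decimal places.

15.65%

Aditi reaches Vantage along 4 paths.
Via Greywick: 7% × 72% = 5.04%.
Via Arbor: 20% × 28% = 5.6%.
Via Greywick → Windward → Arbor: 7% × 25% × 45% × 28% = 0.2205%.
Via Windward → Arbor: 38% × 45% × 28% = 4.788%.
Total: 5.04% + 5.6% + 0.2205% + 4.788% = 15.6485%.
Rounded: 15.65%.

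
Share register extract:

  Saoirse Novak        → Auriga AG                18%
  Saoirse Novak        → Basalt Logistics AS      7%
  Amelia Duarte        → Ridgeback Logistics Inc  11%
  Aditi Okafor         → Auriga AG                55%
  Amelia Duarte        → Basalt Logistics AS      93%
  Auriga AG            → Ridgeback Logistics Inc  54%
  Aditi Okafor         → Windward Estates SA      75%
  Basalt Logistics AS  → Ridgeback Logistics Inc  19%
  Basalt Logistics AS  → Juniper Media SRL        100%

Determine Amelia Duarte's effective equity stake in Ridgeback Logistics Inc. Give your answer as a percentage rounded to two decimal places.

28.67%

Amelia reaches Ridgeback along 2 paths.
Via Basalt: 93% × 19% = 17.67%.
Direct stake: 11% = 11%.
Total: 17.67% + 11% = 28.67%.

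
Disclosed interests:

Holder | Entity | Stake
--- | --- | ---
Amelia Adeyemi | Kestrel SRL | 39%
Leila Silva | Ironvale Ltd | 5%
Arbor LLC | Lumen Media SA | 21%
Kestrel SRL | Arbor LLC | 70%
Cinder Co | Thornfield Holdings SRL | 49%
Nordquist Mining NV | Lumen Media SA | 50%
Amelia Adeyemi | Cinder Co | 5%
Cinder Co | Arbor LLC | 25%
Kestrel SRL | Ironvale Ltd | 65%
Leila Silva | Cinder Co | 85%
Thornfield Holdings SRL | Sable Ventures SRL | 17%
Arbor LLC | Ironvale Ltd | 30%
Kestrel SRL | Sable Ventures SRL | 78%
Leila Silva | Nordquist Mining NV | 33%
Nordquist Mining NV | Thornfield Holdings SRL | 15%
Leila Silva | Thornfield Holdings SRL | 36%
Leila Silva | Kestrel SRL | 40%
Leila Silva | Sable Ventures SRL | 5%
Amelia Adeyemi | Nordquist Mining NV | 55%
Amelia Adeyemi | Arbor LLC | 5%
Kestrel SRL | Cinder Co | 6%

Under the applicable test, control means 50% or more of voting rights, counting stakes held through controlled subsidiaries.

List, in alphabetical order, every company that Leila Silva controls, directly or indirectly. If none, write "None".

Leila holds 85% of Cinder, so Leila controls Cinder.
Cinder and Leila together hold 49% + 36% = 85% of Thornfield, so Leila controls Thornfield.
No other company's threshold is met.

Cinder Co, Thornfield Holdings SRL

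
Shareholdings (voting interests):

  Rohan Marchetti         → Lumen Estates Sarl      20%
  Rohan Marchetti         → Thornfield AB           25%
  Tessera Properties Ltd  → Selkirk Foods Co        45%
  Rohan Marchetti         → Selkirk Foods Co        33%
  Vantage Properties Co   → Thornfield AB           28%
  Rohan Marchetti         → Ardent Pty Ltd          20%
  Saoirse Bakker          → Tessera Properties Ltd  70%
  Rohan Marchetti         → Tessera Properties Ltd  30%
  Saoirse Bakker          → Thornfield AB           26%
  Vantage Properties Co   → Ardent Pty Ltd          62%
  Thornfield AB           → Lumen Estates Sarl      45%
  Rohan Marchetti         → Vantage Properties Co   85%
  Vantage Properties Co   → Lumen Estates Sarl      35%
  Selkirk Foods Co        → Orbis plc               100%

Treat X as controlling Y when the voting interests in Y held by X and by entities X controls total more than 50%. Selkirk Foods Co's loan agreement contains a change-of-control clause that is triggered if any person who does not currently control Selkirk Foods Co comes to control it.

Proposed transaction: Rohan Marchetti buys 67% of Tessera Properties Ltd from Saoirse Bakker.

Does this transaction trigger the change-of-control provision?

Yes

The purchase adds only to Rohan's holdings (Saoirse's stake shrinks), so Rohan is the only person who could newly come to control Selkirk.
Rohan holds 85% of Vantage, so Rohan controls Vantage.
Vantage and Rohan together hold 28% + 25% = 53% of Thornfield, so Rohan controls Thornfield.
Rohan and Vantage together hold 20% + 62% = 82% of Ardent, so Rohan controls Ardent.
Rohan and Vantage and Thornfield together hold 20% + 35% + 45% = 100% of Lumen, so Rohan controls Lumen.
In Selkirk, Rohan's side holds only 33%, not > 50%.
So before the transaction, Rohan does not control Selkirk.
After the purchase, Rohan's direct stake in Tessera rises to 30% + 67% = 97%, and Saoirse's stake falls to 3%.
Rohan holds 97% of Tessera, so Rohan controls Tessera.
Rohan and Tessera together hold 33% + 45% = 78% of Selkirk, so Rohan controls Selkirk.
Rohan did not control Selkirk before and does after, so the clause is triggered.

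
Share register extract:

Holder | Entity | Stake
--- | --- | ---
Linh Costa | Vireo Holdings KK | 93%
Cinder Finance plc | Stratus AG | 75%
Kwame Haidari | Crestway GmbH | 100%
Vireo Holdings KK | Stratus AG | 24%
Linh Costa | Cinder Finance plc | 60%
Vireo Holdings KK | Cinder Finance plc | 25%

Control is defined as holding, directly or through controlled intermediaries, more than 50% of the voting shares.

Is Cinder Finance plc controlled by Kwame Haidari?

No

Kwame holds 100% of Crestway, so Kwame controls Crestway.
Neither Kwame nor any entity Kwame controls holds any voting interest in Cinder.
So Kwame does not control Cinder.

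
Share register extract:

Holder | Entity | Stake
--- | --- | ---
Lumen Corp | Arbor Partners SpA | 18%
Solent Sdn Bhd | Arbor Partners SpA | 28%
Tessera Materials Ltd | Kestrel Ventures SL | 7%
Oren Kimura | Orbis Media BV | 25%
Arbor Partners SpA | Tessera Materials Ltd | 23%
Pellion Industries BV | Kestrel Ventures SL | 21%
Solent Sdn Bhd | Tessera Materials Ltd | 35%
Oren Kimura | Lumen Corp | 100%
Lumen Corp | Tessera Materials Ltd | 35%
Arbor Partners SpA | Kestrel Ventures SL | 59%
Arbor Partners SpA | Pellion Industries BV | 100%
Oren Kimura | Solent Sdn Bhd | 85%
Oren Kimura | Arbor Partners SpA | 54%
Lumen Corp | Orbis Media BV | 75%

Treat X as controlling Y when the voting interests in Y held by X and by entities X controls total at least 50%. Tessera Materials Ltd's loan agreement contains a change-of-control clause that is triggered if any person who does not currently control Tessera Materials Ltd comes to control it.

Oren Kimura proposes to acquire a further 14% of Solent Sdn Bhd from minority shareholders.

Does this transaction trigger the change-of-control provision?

The purchase changes only Oren's holdings, so Oren is the only person who could newly come to control Tessera.
Oren holds 85% of Solent, so Oren controls Solent.
Oren holds 100% of Lumen, so Oren controls Lumen.
Lumen and Oren and Solent together hold 18% + 54% + 28% = 100% of Arbor, so Oren controls Arbor.
Lumen and Solent and Arbor together hold 35% + 35% + 23% = 93% of Tessera, so Oren controls Tessera.
So Oren already controls Tessera before the transaction.
After the purchase, Oren's direct stake in Solent rises to 85% + 14% = 99%.
Oren controlled Tessera already, so this is not a new person acquiring control; every other person's position is unchanged or reduced.
No new person acquires control, so the clause is not triggered.

No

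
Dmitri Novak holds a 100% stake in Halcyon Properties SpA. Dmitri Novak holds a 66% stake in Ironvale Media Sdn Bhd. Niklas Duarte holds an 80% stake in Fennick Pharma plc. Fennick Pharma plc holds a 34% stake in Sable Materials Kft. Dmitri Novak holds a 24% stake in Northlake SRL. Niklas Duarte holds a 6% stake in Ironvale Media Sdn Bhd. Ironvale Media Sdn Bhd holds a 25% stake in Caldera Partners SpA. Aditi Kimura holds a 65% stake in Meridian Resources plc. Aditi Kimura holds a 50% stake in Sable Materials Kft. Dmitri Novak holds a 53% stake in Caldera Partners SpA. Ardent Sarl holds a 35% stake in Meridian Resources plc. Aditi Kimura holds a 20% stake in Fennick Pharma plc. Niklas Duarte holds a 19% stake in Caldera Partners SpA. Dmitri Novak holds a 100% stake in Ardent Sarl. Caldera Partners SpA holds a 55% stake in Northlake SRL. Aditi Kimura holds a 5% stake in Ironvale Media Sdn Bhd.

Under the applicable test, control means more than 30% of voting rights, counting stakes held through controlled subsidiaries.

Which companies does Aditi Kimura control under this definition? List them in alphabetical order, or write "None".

Aditi holds 50% of Sable, so Aditi controls Sable.
Aditi holds 65% of Meridian, so Aditi controls Meridian.
No other company's threshold is met.

Meridian Resources plc, Sable Materials Kft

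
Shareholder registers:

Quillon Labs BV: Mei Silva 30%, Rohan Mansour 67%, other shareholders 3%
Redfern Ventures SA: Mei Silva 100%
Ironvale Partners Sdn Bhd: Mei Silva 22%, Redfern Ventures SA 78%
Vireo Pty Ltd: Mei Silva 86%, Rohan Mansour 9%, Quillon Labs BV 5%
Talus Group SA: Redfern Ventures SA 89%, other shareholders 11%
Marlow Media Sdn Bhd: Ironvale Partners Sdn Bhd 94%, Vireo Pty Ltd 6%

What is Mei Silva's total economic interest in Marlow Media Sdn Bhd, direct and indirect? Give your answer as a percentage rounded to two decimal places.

Mei reaches Marlow along 4 paths.
Via Ironvale: 22% × 94% = 20.68%.
Via Redfern → Ironvale: 100% × 78% × 94% = 73.32%.
Via Vireo: 86% × 6% = 5.16%.
Via Quillon → Vireo: 30% × 5% × 6% = 0.09%.
Total: 20.68% + 73.32% + 5.16% + 0.09% = 99.25%.

99.25%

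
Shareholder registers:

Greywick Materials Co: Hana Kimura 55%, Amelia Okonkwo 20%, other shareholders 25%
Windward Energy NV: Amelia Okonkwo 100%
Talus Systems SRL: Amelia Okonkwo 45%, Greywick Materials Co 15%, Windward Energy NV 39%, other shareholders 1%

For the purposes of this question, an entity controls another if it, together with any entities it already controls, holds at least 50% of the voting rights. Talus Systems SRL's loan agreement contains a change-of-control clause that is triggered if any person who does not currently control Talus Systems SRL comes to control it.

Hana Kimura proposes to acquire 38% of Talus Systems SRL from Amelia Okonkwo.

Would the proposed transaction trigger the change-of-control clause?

The purchase adds only to Hana's holdings (Amelia's stake shrinks), so Hana is the only person who could newly come to control Talus.
Hana holds 55% of Greywick, so Hana controls Greywick.
In Talus, Hana's side holds only 15%, not ≥ 50%.
So before the transaction, Hana does not control Talus.
After the purchase, Hana holds 38% of Talus directly, and Amelia's stake falls to 7%.
Greywick and Hana together hold 15% + 38% = 53% of Talus, so Hana controls Talus.
Hana did not control Talus before and does after, so the clause is triggered.

Yes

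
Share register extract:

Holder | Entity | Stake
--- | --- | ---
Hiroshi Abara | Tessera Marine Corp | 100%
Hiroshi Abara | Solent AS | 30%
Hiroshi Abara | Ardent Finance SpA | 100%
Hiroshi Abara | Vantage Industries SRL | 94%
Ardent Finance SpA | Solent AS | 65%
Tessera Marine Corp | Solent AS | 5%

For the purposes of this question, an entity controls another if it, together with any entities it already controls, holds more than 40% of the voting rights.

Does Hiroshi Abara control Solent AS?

Hiroshi holds 100% of Ardent, so Hiroshi controls Ardent.
Hiroshi holds 100% of Tessera, so Hiroshi controls Tessera.
Tessera and Ardent and Hiroshi together hold 5% + 65% + 30% = 100% of Solent, so Hiroshi controls Solent.

Yes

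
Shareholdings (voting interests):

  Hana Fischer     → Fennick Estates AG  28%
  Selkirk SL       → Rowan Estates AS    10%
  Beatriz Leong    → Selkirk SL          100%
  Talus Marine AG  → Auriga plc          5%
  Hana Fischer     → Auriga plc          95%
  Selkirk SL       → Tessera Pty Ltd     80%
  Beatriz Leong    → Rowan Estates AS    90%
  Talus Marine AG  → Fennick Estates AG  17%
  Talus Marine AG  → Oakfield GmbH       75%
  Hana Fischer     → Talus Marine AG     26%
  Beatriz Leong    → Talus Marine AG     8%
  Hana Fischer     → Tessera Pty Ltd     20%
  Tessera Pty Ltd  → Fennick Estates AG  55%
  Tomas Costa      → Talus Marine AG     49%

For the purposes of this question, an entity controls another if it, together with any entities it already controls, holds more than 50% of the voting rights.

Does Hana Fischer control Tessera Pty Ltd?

No

Hana holds 95% of Auriga, so Hana controls Auriga.
In Tessera, Hana's side holds only 20%, not > 50%.
So Hana does not control Tessera.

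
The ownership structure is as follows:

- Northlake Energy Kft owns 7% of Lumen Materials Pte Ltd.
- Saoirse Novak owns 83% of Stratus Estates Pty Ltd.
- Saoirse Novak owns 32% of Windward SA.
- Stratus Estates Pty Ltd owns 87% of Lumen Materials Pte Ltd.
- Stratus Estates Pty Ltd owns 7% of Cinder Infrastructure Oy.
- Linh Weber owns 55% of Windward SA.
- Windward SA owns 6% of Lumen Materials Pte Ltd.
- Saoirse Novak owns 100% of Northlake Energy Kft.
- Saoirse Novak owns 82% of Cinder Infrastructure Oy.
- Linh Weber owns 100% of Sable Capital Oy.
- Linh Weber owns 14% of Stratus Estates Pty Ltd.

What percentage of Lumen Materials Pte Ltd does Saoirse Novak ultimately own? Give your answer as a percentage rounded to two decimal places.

Saoirse reaches Lumen along 3 paths.
Via Stratus: 83% × 87% = 72.21%.
Via Windward: 32% × 6% = 1.92%.
Via Northlake: 100% × 7% = 7%.
Total: 72.21% + 1.92% + 7% = 81.13%.

81.13%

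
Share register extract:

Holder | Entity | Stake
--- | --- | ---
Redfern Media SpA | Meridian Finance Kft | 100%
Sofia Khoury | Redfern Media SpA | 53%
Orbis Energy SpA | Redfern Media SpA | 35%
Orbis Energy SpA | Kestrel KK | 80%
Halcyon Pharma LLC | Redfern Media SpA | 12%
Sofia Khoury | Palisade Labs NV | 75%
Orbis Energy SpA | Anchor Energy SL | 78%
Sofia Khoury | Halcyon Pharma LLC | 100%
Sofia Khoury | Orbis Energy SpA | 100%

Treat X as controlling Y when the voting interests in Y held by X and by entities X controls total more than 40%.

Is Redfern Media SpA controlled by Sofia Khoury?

Yes

Sofia holds 100% of Orbis, so Sofia controls Orbis.
Sofia holds 100% of Halcyon, so Sofia controls Halcyon.
Orbis and Sofia and Halcyon together hold 35% + 53% + 12% = 100% of Redfern, so Sofia controls Redfern.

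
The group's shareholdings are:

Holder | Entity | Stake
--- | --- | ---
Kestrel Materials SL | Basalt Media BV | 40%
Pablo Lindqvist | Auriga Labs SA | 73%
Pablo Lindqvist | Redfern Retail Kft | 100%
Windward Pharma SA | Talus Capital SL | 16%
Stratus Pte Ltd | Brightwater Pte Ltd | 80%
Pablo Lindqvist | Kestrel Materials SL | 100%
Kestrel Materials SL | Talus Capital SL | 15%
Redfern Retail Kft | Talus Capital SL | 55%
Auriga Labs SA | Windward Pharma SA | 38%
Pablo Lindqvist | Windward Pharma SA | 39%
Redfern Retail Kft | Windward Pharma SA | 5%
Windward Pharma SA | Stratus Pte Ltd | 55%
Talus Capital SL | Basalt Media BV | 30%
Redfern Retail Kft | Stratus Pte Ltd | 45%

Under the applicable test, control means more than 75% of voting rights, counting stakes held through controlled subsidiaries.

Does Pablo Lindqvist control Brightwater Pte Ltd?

Pablo holds 100% of Redfern, so Pablo controls Redfern.
Pablo holds 100% of Kestrel, so Pablo controls Kestrel.
Neither Pablo nor any entity Pablo controls holds any voting interest in Brightwater.
So Pablo does not control Brightwater.

No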